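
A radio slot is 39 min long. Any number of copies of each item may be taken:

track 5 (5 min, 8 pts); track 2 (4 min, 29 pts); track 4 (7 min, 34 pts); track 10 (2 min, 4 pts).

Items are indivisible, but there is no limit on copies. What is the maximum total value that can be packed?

Best value-per-unit is track 2 at 29/4; filling with it alone gives 9×29 = 261.
Optimal mix: 8×track 2 + 1×track 4 → duration 39, value 266.

266 pts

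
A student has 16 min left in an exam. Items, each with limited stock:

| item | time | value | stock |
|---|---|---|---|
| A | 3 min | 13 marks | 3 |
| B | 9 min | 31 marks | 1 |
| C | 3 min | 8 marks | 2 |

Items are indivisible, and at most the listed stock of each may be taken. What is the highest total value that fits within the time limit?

Top feasible selections:
- 2×A + 1×B: time 15, value 57
- 3×A + 2×C: time 15, value 55
- 1×A + 1×B + 1×C: time 15, value 52
Best: 57 marks.

57 marks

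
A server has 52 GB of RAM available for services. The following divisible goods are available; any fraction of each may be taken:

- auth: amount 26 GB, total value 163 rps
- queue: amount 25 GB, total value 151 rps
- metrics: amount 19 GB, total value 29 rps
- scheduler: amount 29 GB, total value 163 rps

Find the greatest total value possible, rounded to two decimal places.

Take in order of value per unit:
- auth (163/26 per unit): all 26 → value 163, running total 163.00
- queue (151/25 per unit): all 25 → value 151, running total 314.00
- scheduler (163/29 per unit): 1 of 29 → value 1×163/29 = 5.6207, running total 319.62
Total 319.62.

319.62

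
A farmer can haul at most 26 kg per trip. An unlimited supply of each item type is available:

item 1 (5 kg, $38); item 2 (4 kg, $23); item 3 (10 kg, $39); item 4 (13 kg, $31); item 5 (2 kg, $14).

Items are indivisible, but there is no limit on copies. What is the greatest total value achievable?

$194

Best value-per-unit is item 1 at 38/5; filling with it alone gives 5×38 = 190.
Optimal mix: 4×item 1 + 3×item 5 → weight 26, value 194.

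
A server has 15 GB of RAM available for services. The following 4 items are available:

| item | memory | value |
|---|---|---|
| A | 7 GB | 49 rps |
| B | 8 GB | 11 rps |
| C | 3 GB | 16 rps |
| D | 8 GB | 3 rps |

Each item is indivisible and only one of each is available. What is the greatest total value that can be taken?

Check high-value combinations within 15 GB:
- A+C: memory 7+3=10, value 49+16=65
- A+B: memory 7+8=15, value 49+11=60
- A+D: memory 7+8=15, value 49+3=52
- A: memory 7, value 49
- B+C: memory 8+3=11, value 11+16=27
Best: 65 rps.

65 rps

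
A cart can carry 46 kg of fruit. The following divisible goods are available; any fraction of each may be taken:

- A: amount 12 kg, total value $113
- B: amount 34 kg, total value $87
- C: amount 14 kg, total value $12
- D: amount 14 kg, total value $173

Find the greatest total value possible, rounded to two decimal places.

337.18

Take in order of value per unit:
- D (173/14 per unit): all 14 → value 173, running total 173.00
- A (113/12 per unit): all 12 → value 113, running total 286.00
- B (87/34 per unit): 20 of 34 → value 20×87/34 = 51.1765, running total 337.18
Total 337.18.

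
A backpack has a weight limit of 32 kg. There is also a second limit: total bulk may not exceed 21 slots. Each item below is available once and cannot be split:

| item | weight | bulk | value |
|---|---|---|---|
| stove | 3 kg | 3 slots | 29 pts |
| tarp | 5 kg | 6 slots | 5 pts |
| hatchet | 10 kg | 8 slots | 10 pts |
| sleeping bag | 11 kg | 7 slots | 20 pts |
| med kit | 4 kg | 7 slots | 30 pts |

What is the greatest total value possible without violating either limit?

Feasible sets respecting both limits:
- stove+sleeping bag+med kit: weight 18, bulk 17, value 79
- stove+hatchet+med kit: weight 17, bulk 18, value 69
- stove+tarp+med kit: weight 12, bulk 16, value 64
- stove+hatchet+sleeping bag: weight 24, bulk 18, value 59
Best: 79 pts.

79 pts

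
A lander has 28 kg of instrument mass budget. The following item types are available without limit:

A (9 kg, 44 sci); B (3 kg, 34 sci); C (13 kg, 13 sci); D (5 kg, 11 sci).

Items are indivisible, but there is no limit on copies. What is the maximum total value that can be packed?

306 sci

Best value-per-unit is B at 34/3, and filling with it alone uses mass 9×3=27. No mix of the others beats 9×34 = 306.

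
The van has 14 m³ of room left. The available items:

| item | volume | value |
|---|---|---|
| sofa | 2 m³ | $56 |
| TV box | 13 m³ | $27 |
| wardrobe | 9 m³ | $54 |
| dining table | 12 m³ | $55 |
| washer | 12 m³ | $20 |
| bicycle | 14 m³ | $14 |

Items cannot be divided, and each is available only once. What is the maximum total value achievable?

$111

Check high-value combinations within 14 m³:
- sofa+dining table: volume 2+12=14, value 56+55=111
- sofa+wardrobe: volume 2+9=11, value 56+54=110
- sofa+washer: volume 2+12=14, value 56+20=76
Best: $111.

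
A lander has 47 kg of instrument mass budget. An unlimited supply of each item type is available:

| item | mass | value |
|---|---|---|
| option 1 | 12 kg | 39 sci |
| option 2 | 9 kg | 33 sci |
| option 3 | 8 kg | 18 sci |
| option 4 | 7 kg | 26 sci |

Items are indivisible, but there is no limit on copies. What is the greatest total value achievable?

Best value-per-unit is option 4 at 26/7; filling with it alone gives 6×26 = 156.
Optimal mix: 2×option 2 + 4×option 4 → mass 46, value 170.

170 sci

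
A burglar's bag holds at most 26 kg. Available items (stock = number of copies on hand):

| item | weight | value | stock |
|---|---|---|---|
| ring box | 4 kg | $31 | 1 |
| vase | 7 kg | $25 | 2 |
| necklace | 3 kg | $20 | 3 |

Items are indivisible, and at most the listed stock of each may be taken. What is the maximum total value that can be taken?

Top feasible selections:
- 1×ring box + 2×vase + 2×necklace: weight 24, value 121
- 1×ring box + 1×vase + 3×necklace: weight 20, value 116
- 2×vase + 3×necklace: weight 23, value 110
- 1×ring box + 2×vase + 1×necklace: weight 21, value 101
Best: $121.

$121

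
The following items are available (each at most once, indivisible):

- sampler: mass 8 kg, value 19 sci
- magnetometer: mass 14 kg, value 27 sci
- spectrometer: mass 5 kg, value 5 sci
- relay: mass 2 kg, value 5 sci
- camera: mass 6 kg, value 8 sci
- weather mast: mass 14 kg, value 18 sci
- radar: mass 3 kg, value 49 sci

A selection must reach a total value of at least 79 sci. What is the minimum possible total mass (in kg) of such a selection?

19

Subsets with value ≥ 79, sorted by total mass:
- magnetometer+relay+radar: mass 19, value 81
- sampler+relay+camera+radar: mass 19, value 81
- magnetometer+spectrometer+radar: mass 22, value 81
- sampler+spectrometer+camera+radar: mass 22, value 81
Minimum mass: 19 kg.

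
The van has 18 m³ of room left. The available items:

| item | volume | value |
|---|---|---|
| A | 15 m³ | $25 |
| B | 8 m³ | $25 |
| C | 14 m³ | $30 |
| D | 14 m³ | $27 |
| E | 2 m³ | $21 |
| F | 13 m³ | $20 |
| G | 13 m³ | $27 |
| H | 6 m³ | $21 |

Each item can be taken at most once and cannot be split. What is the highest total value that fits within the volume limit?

$67

This is a 0/1 knapsack; check combinations near the capacity.
- B+E+H: volume 8+2+6=16, value 25+21+21=67
- C+E: volume 14+2=16, value 30+21=51
- E+G: volume 2+13=15, value 21+27=48
- D+E: volume 14+2=16, value 27+21=48
Best: $67.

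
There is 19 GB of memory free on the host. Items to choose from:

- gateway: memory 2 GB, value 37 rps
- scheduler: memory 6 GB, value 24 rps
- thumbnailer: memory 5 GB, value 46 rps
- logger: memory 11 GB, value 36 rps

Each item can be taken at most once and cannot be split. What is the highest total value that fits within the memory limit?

Check high-value combinations within 19 GB:
- gateway+thumbnailer+logger: memory 2+5+11=18, value 37+46+36=119
- gateway+scheduler+thumbnailer: memory 2+6+5=13, value 37+24+46=107
- gateway+scheduler+logger: memory 2+6+11=19, value 37+24+36=97
- gateway+thumbnailer: memory 2+5=7, value 37+46=83
- thumbnailer+logger: memory 5+11=16, value 46+36=82
Best: 119 rps.

119 rps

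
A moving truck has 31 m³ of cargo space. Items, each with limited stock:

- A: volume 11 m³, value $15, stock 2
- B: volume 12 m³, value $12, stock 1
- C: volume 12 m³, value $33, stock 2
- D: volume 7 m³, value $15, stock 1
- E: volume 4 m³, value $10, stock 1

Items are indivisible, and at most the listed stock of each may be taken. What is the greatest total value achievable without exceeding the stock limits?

Best selections within volume 31 and stock limits:
- 2×C + 1×D: volume 31, value 81
- 2×C + 1×E: volume 28, value 76
Best: $81.

$81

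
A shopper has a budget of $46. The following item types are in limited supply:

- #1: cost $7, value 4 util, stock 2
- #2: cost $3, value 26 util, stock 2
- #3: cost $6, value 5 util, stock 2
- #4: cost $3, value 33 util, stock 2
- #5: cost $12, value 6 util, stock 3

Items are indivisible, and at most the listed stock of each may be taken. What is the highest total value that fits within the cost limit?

Best selections within cost 46 and stock limits:
- 1×#1 + 2×#2 + 2×#3 + 2×#4 + 1×#5: cost 43, value 138
- 2×#1 + 2×#2 + 1×#3 + 2×#4 + 1×#5: cost 44, value 137
- 2×#1 + 2×#2 + 2×#3 + 2×#4: cost 38, value 136
Best: 138 util.

138 util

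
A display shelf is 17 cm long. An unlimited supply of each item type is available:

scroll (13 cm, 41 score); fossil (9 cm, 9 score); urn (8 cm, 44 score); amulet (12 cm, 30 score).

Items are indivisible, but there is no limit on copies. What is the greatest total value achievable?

88 score

Best value-per-unit is urn at 44/8, and filling with it alone uses length 2×8=16. No mix of the others beats 2×44 = 88.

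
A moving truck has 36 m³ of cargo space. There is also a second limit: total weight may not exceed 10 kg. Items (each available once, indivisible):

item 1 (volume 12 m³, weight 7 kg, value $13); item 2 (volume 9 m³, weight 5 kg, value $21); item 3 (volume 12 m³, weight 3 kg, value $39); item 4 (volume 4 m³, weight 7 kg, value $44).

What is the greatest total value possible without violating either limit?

Feasible sets respecting both limits:
- item 3+item 4: volume 16, weight 10, value 83
- item 2+item 3: volume 21, weight 8, value 60
- item 1+item 3: volume 24, weight 10, value 52
- item 4: volume 4, weight 7, value 44
Best: $83.

$83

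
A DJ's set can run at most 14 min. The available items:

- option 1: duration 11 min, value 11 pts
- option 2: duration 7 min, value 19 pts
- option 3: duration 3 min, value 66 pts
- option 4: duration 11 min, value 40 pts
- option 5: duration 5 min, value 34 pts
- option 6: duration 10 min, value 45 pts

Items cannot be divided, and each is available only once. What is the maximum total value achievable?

111 pts

Check high-value combinations within 14 min:
- option 3+option 6: duration 3+10=13, value 66+45=111
- option 3+option 4: duration 3+11=14, value 66+40=106
- option 3+option 5: duration 3+5=8, value 66+34=100
- option 2+option 3: duration 7+3=10, value 19+66=85
Best: 111 pts.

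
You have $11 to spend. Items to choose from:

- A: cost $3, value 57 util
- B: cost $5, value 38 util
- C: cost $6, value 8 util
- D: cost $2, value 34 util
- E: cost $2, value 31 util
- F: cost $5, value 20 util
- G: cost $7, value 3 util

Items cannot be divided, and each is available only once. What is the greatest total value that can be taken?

Check high-value combinations within $11:
- A+B+D: cost 3+5+2=10, value 57+38+34=129
- A+B+E: cost 3+5+2=10, value 57+38+31=126
- A+D+E: cost 3+2+2=7, value 57+34+31=122
Best: 129 util.

129 util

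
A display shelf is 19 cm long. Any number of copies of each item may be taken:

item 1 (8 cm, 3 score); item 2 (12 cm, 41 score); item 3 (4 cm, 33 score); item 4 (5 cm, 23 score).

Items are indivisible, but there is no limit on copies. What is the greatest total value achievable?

Best value-per-unit is item 3 at 33/4, and filling with it alone uses length 4×4=16. No mix of the others beats 4×33 = 132.

132 score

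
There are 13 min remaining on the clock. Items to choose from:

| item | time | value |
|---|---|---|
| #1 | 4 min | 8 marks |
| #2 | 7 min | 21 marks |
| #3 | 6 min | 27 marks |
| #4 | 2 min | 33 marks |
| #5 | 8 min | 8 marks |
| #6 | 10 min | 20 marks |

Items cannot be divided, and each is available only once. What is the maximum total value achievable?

Check high-value combinations within 13 min:
- #1+#3+#4: time 4+6+2=12, value 8+27+33=68
- #1+#2+#4: time 4+7+2=13, value 8+21+33=62
- #3+#4: time 6+2=8, value 27+33=60
Best: 68 marks.

68 marks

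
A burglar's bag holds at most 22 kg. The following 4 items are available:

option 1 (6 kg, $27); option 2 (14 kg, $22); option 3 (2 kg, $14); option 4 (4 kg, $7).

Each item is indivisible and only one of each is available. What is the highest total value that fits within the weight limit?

$63

Check high-value combinations within 22 kg:
- option 1+option 2+option 3: weight 6+14+2=22, value 27+22+14=63
- option 1+option 2: weight 6+14=20, value 27+22=49
- option 1+option 3+option 4: weight 6+2+4=12, value 27+14+7=48
- option 2+option 3+option 4: weight 14+2+4=20, value 22+14+7=43
Best: $63.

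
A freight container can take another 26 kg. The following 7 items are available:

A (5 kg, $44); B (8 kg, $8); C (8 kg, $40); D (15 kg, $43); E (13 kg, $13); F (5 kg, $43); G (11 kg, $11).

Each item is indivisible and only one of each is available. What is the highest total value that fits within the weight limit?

Check high-value combinations within 26 kg:
- A+B+C+F: weight 5+8+8+5=26, value 44+8+40+43=135
- A+D+F: weight 5+15+5=25, value 44+43+43=130
- A+C+F: weight 5+8+5=18, value 44+40+43=127
- A+E+F: weight 5+13+5=23, value 44+13+43=100
Best: $135.

$135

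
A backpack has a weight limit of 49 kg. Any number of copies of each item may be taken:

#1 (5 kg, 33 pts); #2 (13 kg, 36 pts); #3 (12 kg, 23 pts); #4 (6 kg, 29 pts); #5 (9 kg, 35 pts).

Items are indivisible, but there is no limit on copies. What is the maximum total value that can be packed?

299 pts

Best value-per-unit is #1 at 33/5; filling with it alone gives 9×33 = 297.
Optimal mix: 8×#1 + 1×#5 → weight 49, value 299.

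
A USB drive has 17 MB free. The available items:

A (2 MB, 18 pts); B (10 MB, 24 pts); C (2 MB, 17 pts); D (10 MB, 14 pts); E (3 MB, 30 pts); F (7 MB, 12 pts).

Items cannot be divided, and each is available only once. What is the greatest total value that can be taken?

89 pts

This is a 0/1 knapsack; check combinations near the capacity.
- A+B+C+E: size 2+10+2+3=17, value 18+24+17+30=89
- A+C+D+E: size 2+2+10+3=17, value 18+17+14+30=79
- A+C+E+F: size 2+2+3+7=14, value 18+17+30+12=77
- A+B+E: size 2+10+3=15, value 18+24+30=72
- B+C+E: size 10+2+3=15, value 24+17+30=71
Best: 89 pts.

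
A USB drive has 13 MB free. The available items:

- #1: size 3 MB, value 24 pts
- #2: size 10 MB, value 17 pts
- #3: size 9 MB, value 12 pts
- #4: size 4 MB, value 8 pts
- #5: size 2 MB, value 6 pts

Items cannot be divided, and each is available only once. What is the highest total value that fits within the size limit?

41 pts

Check high-value combinations within 13 MB:
- #1+#2: size 3+10=13, value 24+17=41
- #1+#4+#5: size 3+4+2=9, value 24+8+6=38
- #1+#3: size 3+9=12, value 24+12=36
Best: 41 pts.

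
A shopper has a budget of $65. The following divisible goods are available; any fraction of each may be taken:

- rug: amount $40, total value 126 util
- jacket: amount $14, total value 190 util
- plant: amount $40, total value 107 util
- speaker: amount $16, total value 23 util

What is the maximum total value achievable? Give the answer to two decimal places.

345.43

Take in order of value per unit:
- jacket (190/14 per unit): all 14 → value 190, running total 190.00
- rug (126/40 per unit): all 40 → value 126, running total 316.00
- plant (107/40 per unit): 11 of 40 → value 11×107/40 = 29.4250, running total 345.43
Total 345.43.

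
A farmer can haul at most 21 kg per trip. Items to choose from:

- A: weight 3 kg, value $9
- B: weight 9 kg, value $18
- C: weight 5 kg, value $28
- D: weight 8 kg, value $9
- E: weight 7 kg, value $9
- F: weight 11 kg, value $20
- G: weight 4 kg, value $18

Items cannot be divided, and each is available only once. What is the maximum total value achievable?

This is a 0/1 knapsack; check combinations near the capacity.
- A+B+C+G: weight 3+9+5+4=21, value 9+18+28+18=73
- C+F+G: weight 5+11+4=20, value 28+20+18=66
- B+C+G: weight 9+5+4=18, value 18+28+18=64
- A+C+E+G: weight 3+5+7+4=19, value 9+28+9+18=64
- A+C+D+G: weight 3+5+8+4=20, value 9+28+9+18=64
Best: $73.

$73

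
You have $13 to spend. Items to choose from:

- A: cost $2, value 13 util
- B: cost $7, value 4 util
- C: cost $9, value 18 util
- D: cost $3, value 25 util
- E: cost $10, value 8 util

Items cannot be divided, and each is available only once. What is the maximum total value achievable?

43 util

Check high-value combinations within $13:
- C+D: cost 9+3=12, value 18+25=43
- A+B+D: cost 2+7+3=12, value 13+4+25=42
- A+D: cost 2+3=5, value 13+25=38
- D+E: cost 3+10=13, value 25+8=33
- A+C: cost 2+9=11, value 13+18=31
Best: 43 util.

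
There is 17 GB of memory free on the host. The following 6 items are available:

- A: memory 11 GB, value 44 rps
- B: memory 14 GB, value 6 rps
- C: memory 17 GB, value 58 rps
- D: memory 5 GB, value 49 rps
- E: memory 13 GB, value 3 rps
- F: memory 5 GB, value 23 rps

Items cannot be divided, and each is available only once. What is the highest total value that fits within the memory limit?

Check high-value combinations within 17 GB:
- A+D: memory 11+5=16, value 44+49=93
- D+F: memory 5+5=10, value 49+23=72
- A+F: memory 11+5=16, value 44+23=67
- C: memory 17, value 58
Best: 93 rps.

93 rps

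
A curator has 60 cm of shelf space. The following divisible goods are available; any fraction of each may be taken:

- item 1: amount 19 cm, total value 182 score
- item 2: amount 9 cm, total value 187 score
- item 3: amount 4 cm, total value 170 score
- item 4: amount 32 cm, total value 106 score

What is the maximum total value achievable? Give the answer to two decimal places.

631.75

Take in order of value per unit:
- item 3 (170/4 per unit): all 4 → value 170, running total 170.00
- item 2 (187/9 per unit): all 9 → value 187, running total 357.00
- item 1 (182/19 per unit): all 19 → value 182, running total 539.00
- item 4 (106/32 per unit): 28 of 32 → value 28×106/32 = 92.7500, running total 631.75
Total 631.75.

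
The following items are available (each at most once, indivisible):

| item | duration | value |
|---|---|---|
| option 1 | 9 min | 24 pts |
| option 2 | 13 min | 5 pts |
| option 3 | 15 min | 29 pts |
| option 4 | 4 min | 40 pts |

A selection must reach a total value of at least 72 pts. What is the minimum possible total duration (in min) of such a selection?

Subsets with value ≥ 72, sorted by total duration:
- option 1+option 3+option 4: duration 28, value 93
- option 2+option 3+option 4: duration 32, value 74
Minimum duration: 28 min.

28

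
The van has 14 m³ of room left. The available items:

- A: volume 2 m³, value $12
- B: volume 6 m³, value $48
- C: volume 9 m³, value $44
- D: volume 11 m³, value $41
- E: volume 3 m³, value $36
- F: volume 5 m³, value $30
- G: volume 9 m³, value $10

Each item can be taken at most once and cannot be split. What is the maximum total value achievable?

Check high-value combinations within 14 m³:
- B+E+F: volume 6+3+5=14, value 48+36+30=114
- A+B+E: volume 2+6+3=11, value 12+48+36=96
- A+C+E: volume 2+9+3=14, value 12+44+36=92
- A+B+F: volume 2+6+5=13, value 12+48+30=90
- B+E: volume 6+3=9, value 48+36=84
Best: $114.

$114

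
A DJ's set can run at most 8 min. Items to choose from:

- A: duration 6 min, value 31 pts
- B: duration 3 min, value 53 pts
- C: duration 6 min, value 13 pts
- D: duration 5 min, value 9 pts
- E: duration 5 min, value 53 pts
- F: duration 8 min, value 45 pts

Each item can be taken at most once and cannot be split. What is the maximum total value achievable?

106 pts

Check high-value combinations within 8 min:
- B+E: duration 3+5=8, value 53+53=106
- B+D: duration 3+5=8, value 53+9=62
- B: duration 3, value 53
- E: duration 5, value 53
Best: 106 pts.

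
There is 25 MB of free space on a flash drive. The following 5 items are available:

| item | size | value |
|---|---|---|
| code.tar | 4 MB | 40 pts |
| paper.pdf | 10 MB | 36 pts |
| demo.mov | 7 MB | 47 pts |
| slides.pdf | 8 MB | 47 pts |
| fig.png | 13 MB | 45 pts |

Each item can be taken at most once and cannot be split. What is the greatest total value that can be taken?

134 pts

This is a 0/1 knapsack; check combinations near the capacity.
- code.tar+demo.mov+slides.pdf: size 4+7+8=19, value 40+47+47=134
- code.tar+demo.mov+fig.png: size 4+7+13=24, value 40+47+45=132
- code.tar+slides.pdf+fig.png: size 4+8+13=25, value 40+47+45=132
- paper.pdf+demo.mov+slides.pdf: size 10+7+8=25, value 36+47+47=130
Best: 134 pts.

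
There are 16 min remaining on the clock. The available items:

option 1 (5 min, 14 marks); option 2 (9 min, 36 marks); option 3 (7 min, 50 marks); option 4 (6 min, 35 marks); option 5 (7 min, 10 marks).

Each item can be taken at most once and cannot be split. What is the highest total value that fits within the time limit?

86 marks

This is a 0/1 knapsack; check combinations near the capacity.
- option 2+option 3: time 9+7=16, value 36+50=86
- option 3+option 4: time 7+6=13, value 50+35=85
- option 2+option 4: time 9+6=15, value 36+35=71
Best: 86 marks.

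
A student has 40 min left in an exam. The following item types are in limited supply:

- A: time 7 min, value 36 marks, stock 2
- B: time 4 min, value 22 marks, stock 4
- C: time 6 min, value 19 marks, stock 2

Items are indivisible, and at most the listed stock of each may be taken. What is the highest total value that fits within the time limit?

Top feasible selections:
- 2×A + 4×B + 1×C: time 36, value 179
- 2×A + 3×B + 2×C: time 38, value 176
Best: 179 marks.

179 marks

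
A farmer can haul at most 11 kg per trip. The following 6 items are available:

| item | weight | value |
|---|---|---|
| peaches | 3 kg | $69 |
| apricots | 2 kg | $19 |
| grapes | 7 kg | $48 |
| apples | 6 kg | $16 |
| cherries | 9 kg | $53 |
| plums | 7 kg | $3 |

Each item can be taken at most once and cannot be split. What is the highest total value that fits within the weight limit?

$117

Check high-value combinations within 11 kg:
- peaches+grapes: weight 3+7=10, value 69+48=117
- peaches+apricots+apples: weight 3+2+6=11, value 69+19+16=104
- peaches+apricots: weight 3+2=5, value 69+19=88
- peaches+apples: weight 3+6=9, value 69+16=85
Best: $117.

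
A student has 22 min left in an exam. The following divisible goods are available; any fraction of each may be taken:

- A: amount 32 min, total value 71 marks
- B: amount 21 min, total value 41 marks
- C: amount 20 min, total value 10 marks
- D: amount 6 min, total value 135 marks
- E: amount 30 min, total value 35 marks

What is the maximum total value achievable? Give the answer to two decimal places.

170.50

Take in order of value per unit:
- D (135/6 per unit): all 6 → value 135, running total 135.00
- A (71/32 per unit): 16 of 32 → value 16×71/32 = 35.5000, running total 170.50
Total 170.50.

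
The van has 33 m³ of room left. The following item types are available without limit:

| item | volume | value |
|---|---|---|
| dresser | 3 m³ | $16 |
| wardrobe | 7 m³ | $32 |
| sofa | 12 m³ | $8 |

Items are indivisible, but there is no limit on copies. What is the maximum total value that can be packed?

Best value-per-unit is dresser at 16/3, and filling with it alone uses volume 11×3=33. No mix of the others beats 11×16 = 176.

$176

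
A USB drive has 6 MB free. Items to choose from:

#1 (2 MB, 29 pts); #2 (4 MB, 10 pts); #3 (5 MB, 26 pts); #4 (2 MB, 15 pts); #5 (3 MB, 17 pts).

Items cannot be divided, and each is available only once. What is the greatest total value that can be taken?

46 pts

Check high-value combinations within 6 MB:
- #1+#5: size 2+3=5, value 29+17=46
- #1+#4: size 2+2=4, value 29+15=44
- #1+#2: size 2+4=6, value 29+10=39
- #4+#5: size 2+3=5, value 15+17=32
Best: 46 pts.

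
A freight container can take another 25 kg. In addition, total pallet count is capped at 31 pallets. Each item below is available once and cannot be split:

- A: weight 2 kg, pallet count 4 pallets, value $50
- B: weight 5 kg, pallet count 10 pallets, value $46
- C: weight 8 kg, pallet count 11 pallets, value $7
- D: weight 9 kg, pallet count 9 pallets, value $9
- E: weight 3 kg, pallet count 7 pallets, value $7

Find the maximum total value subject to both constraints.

Feasible sets respecting both limits:
- A+B+D+E: weight 19, pallet count 30, value 112
- A+B+D: weight 16, pallet count 23, value 105
- A+B+C: weight 15, pallet count 25, value 103
Best: $112.

$112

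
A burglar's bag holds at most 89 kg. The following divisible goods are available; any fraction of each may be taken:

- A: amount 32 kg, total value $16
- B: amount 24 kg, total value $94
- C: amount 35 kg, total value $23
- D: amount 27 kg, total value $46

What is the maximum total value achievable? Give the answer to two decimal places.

164.50

Take in order of value per unit:
- B (94/24 per unit): all 24 → value 94, running total 94.00
- D (46/27 per unit): all 27 → value 46, running total 140.00
- C (23/35 per unit): all 35 → value 23, running total 163.00
- A (16/32 per unit): 3 of 32 → value 3×16/32 = 1.5000, running total 164.50
Total 164.50.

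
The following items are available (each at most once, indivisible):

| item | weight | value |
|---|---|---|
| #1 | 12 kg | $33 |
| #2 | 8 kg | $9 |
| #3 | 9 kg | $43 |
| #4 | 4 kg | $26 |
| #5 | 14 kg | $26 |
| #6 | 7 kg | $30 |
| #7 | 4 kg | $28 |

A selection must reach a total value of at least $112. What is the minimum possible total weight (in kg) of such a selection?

24

Subsets with value ≥ 112, sorted by total weight:
- #3+#4+#6+#7: weight 24, value 127
- #1+#4+#6+#7: weight 27, value 117
- #1+#3+#4+#7: weight 29, value 130
- #3+#4+#5+#7: weight 31, value 123
Minimum weight: 24 kg.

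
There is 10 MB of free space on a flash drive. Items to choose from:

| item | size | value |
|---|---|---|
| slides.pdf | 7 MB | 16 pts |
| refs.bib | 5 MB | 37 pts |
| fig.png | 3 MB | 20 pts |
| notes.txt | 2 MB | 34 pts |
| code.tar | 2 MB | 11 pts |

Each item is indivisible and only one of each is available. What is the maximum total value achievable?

Check high-value combinations within 10 MB:
- refs.bib+fig.png+notes.txt: size 5+3+2=10, value 37+20+34=91
- refs.bib+notes.txt+code.tar: size 5+2+2=9, value 37+34+11=82
- refs.bib+notes.txt: size 5+2=7, value 37+34=71
- refs.bib+fig.png+code.tar: size 5+3+2=10, value 37+20+11=68
Best: 91 pts.

91 pts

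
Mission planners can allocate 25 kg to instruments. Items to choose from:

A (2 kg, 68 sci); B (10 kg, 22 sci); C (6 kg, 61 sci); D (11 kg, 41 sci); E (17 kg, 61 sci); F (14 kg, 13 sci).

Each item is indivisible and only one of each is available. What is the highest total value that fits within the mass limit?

190 sci

Check high-value combinations within 25 kg:
- A+C+E: mass 2+6+17=25, value 68+61+61=190
- A+C+D: mass 2+6+11=19, value 68+61+41=170
- A+B+C: mass 2+10+6=18, value 68+22+61=151
- A+C+F: mass 2+6+14=22, value 68+61+13=142
- A+B+D: mass 2+10+11=23, value 68+22+41=131
Best: 190 sci.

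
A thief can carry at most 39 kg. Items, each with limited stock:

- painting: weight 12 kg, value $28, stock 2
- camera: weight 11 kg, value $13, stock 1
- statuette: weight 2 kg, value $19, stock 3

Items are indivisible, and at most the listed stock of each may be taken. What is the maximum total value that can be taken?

Top feasible selections:
- 2×painting + 3×statuette: weight 30, value 113
- 2×painting + 1×camera + 2×statuette: weight 39, value 107
- 1×painting + 1×camera + 3×statuette: weight 29, value 98
- 2×painting + 2×statuette: weight 28, value 94
Best: $113.

$113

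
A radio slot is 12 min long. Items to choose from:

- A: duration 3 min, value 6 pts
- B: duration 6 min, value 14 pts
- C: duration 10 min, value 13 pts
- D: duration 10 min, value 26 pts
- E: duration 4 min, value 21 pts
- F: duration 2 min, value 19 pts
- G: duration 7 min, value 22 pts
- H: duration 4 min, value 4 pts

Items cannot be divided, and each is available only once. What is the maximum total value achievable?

This is a 0/1 knapsack; check combinations near the capacity.
- B+E+F: duration 6+4+2=12, value 14+21+19=54
- A+F+G: duration 3+2+7=12, value 6+19+22=47
- A+E+F: duration 3+4+2=9, value 6+21+19=46
- D+F: duration 10+2=12, value 26+19=45
- E+F+H: duration 4+2+4=10, value 21+19+4=44
Best: 54 pts.

54 pts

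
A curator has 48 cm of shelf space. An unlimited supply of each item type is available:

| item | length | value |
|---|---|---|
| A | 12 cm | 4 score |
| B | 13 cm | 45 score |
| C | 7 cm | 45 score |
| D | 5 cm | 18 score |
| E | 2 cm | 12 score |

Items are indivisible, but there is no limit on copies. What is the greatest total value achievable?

Best value-per-unit is C at 45/7; filling with it alone gives 6×45 = 270.
Optimal mix: 6×C + 3×E → length 48, value 306.

306 score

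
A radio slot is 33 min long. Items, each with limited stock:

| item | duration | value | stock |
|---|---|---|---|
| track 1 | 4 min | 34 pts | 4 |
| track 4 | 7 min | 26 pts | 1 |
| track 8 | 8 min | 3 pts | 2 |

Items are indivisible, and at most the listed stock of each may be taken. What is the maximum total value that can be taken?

165 pts

Top feasible selections:
- 4×track 1 + 1×track 4 + 1×track 8: duration 31, value 165
- 4×track 1 + 1×track 4: duration 23, value 162
- 4×track 1 + 2×track 8: duration 32, value 142
- 4×track 1 + 1×track 8: duration 24, value 139
Best: 165 pts.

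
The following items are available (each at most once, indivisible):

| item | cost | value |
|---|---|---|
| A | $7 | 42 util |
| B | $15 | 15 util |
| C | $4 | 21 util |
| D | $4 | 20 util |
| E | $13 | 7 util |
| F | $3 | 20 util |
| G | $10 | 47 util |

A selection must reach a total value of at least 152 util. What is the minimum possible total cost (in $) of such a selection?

41

Subsets with value ≥ 152, sorted by total cost:
- A+C+D+E+F+G: cost 41, value 157
- A+B+C+D+F+G: cost 43, value 165
- A+B+C+E+F+G: cost 52, value 152
Minimum cost: 41 $.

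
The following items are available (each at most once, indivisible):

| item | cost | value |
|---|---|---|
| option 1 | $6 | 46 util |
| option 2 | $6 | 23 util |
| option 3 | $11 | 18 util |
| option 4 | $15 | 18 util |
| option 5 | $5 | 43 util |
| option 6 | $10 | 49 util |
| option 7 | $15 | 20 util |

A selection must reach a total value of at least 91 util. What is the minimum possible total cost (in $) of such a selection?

Subsets with value ≥ 91, sorted by total cost:
- option 5+option 6: cost 15, value 92
- option 1+option 6: cost 16, value 95
- option 1+option 2+option 5: cost 17, value 112
Minimum cost: 15 $.

15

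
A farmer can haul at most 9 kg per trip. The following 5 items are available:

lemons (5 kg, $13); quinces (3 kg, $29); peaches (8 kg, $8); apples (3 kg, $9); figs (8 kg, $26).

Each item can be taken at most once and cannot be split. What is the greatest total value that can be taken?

$42

Check high-value combinations within 9 kg:
- lemons+quinces: weight 5+3=8, value 13+29=42
- quinces+apples: weight 3+3=6, value 29+9=38
- quinces: weight 3, value 29
Best: $42.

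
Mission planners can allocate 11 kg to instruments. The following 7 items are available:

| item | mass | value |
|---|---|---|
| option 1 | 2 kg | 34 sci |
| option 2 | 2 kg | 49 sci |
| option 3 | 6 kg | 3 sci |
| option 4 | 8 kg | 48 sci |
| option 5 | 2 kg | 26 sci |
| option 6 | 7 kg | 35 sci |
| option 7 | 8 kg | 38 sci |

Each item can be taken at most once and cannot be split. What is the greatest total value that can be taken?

Check high-value combinations within 11 kg:
- option 1+option 2+option 6: mass 2+2+7=11, value 34+49+35=118
- option 2+option 5+option 6: mass 2+2+7=11, value 49+26+35=110
- option 1+option 2+option 5: mass 2+2+2=6, value 34+49+26=109
- option 2+option 4: mass 2+8=10, value 49+48=97
Best: 118 sci.

118 sci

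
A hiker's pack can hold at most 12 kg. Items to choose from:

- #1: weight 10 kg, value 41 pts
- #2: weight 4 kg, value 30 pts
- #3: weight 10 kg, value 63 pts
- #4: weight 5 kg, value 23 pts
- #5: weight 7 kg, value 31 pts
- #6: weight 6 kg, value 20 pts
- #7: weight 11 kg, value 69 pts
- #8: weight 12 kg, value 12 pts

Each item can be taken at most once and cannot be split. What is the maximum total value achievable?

69 pts

This is a 0/1 knapsack; check combinations near the capacity.
- #7: weight 11, value 69
- #3: weight 10, value 63
- #2+#5: weight 4+7=11, value 30+31=61
Best: 69 pts.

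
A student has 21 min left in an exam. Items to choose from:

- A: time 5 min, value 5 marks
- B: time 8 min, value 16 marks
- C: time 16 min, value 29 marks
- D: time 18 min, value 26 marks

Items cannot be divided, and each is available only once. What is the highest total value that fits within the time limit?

34 marks

Check high-value combinations within 21 min:
- A+C: time 5+16=21, value 5+29=34
- C: time 16, value 29
- D: time 18, value 26
Best: 34 marks.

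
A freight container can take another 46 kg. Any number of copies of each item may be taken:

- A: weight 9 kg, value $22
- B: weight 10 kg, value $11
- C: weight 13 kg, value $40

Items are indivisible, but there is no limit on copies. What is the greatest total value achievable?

$124

Best value-per-unit is C at 40/13; filling with it alone gives 3×40 = 120.
Optimal mix: 2×A + 2×C → weight 44, value 124.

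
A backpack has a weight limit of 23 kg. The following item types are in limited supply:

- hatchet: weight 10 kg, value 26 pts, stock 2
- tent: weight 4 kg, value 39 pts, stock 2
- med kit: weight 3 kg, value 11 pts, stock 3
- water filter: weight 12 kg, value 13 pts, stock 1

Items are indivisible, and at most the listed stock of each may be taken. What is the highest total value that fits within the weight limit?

Best selections within weight 23 and stock limits:
- 1×hatchet + 2×tent + 1×med kit: weight 21, value 115
- 2×tent + 3×med kit: weight 17, value 111
- 1×hatchet + 2×tent: weight 18, value 104
Best: 115 pts.

115 pts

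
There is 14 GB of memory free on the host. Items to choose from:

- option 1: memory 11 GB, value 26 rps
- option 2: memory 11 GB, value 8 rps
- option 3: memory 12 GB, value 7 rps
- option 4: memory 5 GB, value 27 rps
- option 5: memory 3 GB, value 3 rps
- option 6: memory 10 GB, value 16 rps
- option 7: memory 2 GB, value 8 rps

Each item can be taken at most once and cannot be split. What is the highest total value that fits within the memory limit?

38 rps

Check high-value combinations within 14 GB:
- option 4+option 5+option 7: memory 5+3+2=10, value 27+3+8=38
- option 4+option 7: memory 5+2=7, value 27+8=35
- option 1+option 7: memory 11+2=13, value 26+8=34
Best: 38 rps.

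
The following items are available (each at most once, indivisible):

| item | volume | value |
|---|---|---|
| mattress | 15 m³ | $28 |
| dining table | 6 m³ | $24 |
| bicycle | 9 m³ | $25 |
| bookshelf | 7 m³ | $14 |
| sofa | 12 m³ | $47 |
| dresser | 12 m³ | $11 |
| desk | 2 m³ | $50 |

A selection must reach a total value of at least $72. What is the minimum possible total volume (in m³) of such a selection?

Subsets with value ≥ 72, sorted by total volume:
- dining table+desk: volume 8, value 74
- bicycle+desk: volume 11, value 75
- sofa+desk: volume 14, value 97
- dining table+bookshelf+desk: volume 15, value 88
Minimum volume: 8 m³.

8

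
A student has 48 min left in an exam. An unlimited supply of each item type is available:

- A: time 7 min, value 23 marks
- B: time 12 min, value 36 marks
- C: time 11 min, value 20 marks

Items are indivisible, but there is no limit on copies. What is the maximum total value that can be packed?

Best value-per-unit is A at 23/7; filling with it alone gives 6×23 = 138.
Optimal mix: 5×A + 1×B → time 47, value 151.

151 marks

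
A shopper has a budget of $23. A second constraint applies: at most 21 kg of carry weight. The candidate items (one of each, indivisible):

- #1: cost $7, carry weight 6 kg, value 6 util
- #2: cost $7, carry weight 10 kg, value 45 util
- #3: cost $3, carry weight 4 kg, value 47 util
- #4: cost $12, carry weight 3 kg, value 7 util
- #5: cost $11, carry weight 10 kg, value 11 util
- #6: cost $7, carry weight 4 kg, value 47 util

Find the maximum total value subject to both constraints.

139 util

Feasible sets respecting both limits:
- #2+#3+#6: cost 17, carry weight 18, value 139
- #3+#5+#6: cost 21, carry weight 18, value 105
- #3+#4+#6: cost 22, carry weight 11, value 101
- #1+#3+#6: cost 17, carry weight 14, value 100
Best: 139 util.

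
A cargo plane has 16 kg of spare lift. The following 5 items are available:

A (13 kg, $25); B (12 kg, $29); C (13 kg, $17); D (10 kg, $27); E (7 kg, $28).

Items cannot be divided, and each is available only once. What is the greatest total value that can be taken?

This is a 0/1 knapsack; check combinations near the capacity.
- B: weight 12, value 29
- E: weight 7, value 28
- D: weight 10, value 27
- A: weight 13, value 25
Best: $29.

$29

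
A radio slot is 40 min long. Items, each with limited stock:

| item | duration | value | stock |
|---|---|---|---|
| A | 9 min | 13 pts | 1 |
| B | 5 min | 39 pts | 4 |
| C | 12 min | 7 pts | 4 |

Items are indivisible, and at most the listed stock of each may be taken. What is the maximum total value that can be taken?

Top feasible selections:
- 1×A + 4×B: duration 29, value 169
- 4×B + 1×C: duration 32, value 163
- 4×B: duration 20, value 156
Best: 169 pts.

169 pts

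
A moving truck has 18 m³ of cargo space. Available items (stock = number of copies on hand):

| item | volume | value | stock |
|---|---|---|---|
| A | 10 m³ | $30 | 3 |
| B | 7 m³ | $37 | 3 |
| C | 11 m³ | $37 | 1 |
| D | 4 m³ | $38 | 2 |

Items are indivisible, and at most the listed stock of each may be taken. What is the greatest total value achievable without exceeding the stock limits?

Best selections within volume 18 and stock limits:
- 1×B + 2×D: volume 15, value 113
- 2×B + 1×D: volume 18, value 112
Best: $113.

$113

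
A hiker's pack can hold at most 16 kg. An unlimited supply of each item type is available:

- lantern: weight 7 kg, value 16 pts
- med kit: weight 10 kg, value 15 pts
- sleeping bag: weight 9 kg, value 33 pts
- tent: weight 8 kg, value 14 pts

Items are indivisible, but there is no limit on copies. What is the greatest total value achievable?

Best value-per-unit is sleeping bag at 33/9; filling with it alone gives 1×33 = 33.
Optimal mix: 1×lantern + 1×sleeping bag → weight 16, value 49.

49 pts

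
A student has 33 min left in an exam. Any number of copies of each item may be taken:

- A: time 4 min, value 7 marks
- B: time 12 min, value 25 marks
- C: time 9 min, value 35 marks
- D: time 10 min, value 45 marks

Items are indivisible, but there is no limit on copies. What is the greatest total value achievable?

Best value-per-unit is D at 45/10, and filling with it alone uses time 3×10=30. No mix of the others beats 3×45 = 135.

135 marks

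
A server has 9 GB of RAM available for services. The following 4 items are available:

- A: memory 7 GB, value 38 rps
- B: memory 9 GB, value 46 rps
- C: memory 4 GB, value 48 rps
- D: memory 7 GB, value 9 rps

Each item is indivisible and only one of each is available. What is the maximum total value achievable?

This is a 0/1 knapsack; check combinations near the capacity.
- C: memory 4, value 48
- B: memory 9, value 46
- A: memory 7, value 38
- D: memory 7, value 9
Best: 48 rps.

48 rps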